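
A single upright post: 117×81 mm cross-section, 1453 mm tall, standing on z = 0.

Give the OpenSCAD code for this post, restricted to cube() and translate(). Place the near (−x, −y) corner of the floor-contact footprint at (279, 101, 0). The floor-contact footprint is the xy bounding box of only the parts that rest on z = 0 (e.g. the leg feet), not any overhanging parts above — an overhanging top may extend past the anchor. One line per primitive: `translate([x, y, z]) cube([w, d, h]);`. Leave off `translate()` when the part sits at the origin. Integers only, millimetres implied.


translate([279, 101, 0]) cube([117, 81, 1453]);


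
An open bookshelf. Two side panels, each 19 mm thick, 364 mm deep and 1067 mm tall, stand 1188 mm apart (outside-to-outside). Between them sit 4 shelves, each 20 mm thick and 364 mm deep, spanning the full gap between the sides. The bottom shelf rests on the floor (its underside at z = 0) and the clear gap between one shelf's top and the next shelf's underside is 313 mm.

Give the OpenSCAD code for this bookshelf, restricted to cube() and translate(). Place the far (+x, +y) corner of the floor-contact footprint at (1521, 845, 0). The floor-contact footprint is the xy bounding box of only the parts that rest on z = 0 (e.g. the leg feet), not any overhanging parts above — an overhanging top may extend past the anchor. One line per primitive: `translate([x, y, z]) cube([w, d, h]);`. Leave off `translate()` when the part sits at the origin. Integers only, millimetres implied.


translate([333, 481, 0]) cube([19, 364, 1067]);
translate([1502, 481, 0]) cube([19, 364, 1067]);
translate([352, 481, 0]) cube([1150, 364, 20]);
translate([352, 481, 333]) cube([1150, 364, 20]);
translate([352, 481, 666]) cube([1150, 364, 20]);
translate([352, 481, 999]) cube([1150, 364, 20]);


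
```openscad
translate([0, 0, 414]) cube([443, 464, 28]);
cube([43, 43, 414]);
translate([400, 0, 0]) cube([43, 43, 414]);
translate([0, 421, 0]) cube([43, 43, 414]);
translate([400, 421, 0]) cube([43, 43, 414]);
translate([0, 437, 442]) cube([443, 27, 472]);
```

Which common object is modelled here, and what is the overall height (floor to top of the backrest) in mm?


A chair. The overall height is 914 mm.

A slab on four corner posts with a tall panel at the back — a chair. The seat slab sits at z = 414 with thickness 28, and the 472 mm backrest starts at the seat top, so the overall height is 414 + 28 + 472 = 914 mm.


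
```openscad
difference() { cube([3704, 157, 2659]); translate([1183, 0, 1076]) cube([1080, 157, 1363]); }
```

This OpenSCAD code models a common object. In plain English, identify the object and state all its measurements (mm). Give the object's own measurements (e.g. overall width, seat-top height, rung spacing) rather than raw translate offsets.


A wall 3704 mm long (x), 157 mm thick (y), 2659 mm tall, with a rectangular window opening cut through it. The opening is 1080 mm wide and 1363 mm tall; its sill is at z = 1076 mm and its near (−x) edge is 1183 mm from the wall's −x end. The opening passes through the full wall thickness.


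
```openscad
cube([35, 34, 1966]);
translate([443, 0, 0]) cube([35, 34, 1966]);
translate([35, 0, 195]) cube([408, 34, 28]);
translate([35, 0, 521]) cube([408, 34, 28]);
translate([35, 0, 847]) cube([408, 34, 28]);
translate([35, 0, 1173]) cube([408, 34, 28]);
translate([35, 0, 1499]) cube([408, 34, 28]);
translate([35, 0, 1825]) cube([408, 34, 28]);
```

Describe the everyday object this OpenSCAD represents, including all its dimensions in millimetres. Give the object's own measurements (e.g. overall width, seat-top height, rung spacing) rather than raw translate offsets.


A straight ladder. Two 35×34 mm vertical rails, 1966 mm tall, stand 478 mm apart (outside-to-outside) with their front faces coplanar on the −y side. 6 rungs, each 34 mm deep and 28 mm tall, span between the inner faces of the rails, front faces flush with the rails. The lowest rung's underside is at z = 195 mm and rungs are spaced 326 mm apart (underside to underside).


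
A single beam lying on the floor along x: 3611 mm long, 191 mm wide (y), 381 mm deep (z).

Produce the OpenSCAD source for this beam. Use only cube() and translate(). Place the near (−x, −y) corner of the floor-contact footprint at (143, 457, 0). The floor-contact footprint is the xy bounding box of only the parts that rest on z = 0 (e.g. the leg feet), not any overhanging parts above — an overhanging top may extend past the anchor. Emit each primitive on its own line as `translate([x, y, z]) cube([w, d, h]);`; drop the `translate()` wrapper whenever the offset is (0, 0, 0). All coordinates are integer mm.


translate([143, 457, 0]) cube([3611, 191, 381]);


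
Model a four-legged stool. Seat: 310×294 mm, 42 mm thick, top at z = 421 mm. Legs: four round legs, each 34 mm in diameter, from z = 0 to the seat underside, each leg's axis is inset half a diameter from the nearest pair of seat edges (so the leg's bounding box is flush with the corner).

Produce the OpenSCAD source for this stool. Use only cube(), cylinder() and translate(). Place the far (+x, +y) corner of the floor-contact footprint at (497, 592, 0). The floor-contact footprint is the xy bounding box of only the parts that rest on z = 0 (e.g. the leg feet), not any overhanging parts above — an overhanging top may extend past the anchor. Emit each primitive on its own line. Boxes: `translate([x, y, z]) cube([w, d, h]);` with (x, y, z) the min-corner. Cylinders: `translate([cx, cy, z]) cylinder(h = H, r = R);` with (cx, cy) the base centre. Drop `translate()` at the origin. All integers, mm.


translate([187, 298, 379]) cube([310, 294, 42]);
translate([204, 315, 0]) cylinder(h = 379, r = 17);
translate([480, 315, 0]) cylinder(h = 379, r = 17);
translate([204, 575, 0]) cylinder(h = 379, r = 17);
translate([480, 575, 0]) cylinder(h = 379, r = 17);


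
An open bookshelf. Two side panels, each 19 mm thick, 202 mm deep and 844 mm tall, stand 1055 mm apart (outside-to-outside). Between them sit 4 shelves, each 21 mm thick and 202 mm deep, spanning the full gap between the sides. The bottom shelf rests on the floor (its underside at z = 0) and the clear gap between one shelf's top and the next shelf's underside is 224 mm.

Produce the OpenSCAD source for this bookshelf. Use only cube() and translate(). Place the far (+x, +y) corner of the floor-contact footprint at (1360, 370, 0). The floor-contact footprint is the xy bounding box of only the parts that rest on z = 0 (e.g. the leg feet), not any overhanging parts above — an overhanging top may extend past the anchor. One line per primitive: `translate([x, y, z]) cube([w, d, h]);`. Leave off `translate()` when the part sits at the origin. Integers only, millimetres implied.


translate([305, 168, 0]) cube([19, 202, 844]);
translate([1341, 168, 0]) cube([19, 202, 844]);
translate([324, 168, 0]) cube([1017, 202, 21]);
translate([324, 168, 245]) cube([1017, 202, 21]);
translate([324, 168, 490]) cube([1017, 202, 21]);
translate([324, 168, 735]) cube([1017, 202, 21]);


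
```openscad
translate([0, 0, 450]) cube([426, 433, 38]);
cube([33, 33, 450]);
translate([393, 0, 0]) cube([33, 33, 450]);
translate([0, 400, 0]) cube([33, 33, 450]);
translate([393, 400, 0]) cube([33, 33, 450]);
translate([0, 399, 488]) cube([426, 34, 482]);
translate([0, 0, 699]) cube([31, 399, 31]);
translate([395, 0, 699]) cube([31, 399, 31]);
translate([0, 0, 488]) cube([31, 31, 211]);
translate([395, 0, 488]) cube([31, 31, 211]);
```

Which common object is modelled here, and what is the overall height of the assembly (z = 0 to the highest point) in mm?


A chair. The overall height is 970 mm.

A slab on four corner posts with a tall panel at the back — a chair. The seat slab sits at z = 450 with thickness 38, and the 482 mm backrest starts at the seat top, so the overall height is 450 + 38 + 482 = 970 mm.


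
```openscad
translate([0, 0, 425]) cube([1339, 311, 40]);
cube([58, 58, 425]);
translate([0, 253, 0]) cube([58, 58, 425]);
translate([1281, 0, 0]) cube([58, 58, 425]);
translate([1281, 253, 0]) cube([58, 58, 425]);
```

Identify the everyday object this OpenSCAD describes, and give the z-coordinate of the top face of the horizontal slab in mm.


A bench. The seat-top height is 465 mm.

A long slab on four corner posts — a bench. The slab sits at z = 425 with thickness 40, so the top is 425 + 40 = 465 mm.


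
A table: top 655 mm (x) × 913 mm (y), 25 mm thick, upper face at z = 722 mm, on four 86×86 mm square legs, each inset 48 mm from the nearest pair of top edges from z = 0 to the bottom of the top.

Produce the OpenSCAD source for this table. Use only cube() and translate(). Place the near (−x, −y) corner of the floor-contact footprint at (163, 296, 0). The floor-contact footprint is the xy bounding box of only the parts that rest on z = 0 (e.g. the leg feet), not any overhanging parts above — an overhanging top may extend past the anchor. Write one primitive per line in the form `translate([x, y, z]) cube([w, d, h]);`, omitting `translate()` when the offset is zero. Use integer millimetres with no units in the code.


// leg_h = 722 - 25 = 697
translate([115, 248, 697]) cube([655, 913, 25]);
translate([163, 296, 0]) cube([86, 86, 697]);
translate([636, 296, 0]) cube([86, 86, 697]);
translate([163, 1027, 0]) cube([86, 86, 697]);
translate([636, 1027, 0]) cube([86, 86, 697]);


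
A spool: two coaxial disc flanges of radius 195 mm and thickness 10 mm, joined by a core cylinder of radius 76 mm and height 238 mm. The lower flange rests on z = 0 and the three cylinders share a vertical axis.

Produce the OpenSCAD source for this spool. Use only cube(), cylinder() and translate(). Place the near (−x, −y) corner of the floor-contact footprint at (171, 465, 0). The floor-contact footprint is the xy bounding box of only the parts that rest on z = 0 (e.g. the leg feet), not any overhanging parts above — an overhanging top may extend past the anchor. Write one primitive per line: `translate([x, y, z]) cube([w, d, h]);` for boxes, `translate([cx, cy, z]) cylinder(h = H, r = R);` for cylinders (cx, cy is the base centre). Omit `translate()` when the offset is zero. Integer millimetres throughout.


translate([366, 660, 0]) cylinder(h = 10, r = 195);
translate([366, 660, 10]) cylinder(h = 238, r = 76);
translate([366, 660, 248]) cylinder(h = 10, r = 195);


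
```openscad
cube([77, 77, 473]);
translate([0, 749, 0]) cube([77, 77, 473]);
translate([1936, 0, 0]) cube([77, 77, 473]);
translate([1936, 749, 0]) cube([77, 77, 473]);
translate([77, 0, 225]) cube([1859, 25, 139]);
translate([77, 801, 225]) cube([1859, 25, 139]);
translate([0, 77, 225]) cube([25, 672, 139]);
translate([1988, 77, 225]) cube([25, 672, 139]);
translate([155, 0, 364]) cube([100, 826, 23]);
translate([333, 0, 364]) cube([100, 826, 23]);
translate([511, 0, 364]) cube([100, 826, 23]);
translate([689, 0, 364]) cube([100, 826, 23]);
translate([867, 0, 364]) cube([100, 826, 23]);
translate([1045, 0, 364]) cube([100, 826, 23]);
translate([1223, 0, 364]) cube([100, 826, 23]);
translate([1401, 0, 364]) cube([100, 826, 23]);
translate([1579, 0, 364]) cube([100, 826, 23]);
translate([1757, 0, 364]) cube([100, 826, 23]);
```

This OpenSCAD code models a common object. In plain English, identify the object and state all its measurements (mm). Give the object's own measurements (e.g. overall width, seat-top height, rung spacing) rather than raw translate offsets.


A bed frame 2013 mm long (x) by 826 mm wide (y). Four 77×77 mm corner posts, 473 mm tall, at the corners of the footprint. Four rails of 25 mm thickness and 139 mm height run between adjacent posts with their undersides at z = 225 mm, their outer faces flush with the outside of the frame (the two x-running rails run between the posts' inner faces; the two y-running rails run between the posts' inner faces). 10 slats, each 100 mm wide (x) and 23 mm thick, lie across the top of the two x-running rails, running the full 826 mm width of the frame in y; along x they sit between the end posts with a 78 mm gap after the −x posts and between neighbouring slats, leaving 79 mm before the +x posts.


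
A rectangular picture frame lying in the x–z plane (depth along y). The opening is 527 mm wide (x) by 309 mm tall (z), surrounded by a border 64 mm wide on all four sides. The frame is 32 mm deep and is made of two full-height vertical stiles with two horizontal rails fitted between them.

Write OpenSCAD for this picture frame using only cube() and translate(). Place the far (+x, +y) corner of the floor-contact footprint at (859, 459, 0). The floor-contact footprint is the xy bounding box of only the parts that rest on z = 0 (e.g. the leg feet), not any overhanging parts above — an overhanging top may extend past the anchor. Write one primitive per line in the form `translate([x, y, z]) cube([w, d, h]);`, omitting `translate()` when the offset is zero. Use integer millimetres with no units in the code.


translate([204, 427, 0]) cube([64, 32, 437]);
translate([795, 427, 0]) cube([64, 32, 437]);
translate([268, 427, 0]) cube([527, 32, 64]);
translate([268, 427, 373]) cube([527, 32, 64]);


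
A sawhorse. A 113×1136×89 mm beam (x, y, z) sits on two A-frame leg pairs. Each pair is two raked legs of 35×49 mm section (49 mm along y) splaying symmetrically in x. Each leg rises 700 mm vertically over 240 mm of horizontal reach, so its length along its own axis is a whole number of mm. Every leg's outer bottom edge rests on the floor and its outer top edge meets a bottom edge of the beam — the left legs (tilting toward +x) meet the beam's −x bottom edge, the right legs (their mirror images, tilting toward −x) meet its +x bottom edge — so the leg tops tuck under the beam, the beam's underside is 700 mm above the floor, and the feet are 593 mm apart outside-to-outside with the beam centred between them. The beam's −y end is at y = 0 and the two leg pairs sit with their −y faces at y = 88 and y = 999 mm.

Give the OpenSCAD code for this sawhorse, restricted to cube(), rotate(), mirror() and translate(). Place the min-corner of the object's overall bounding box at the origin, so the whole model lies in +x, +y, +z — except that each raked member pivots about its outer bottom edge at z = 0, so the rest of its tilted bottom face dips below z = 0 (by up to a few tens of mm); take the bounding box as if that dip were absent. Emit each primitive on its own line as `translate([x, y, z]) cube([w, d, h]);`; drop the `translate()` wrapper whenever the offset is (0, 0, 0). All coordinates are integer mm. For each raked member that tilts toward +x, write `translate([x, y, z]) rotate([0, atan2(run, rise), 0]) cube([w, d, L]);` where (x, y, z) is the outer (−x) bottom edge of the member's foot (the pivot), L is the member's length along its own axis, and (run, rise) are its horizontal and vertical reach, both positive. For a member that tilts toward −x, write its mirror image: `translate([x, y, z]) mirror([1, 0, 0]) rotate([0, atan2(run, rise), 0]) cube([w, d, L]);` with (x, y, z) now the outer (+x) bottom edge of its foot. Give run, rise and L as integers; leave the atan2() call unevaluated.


// leg length = √(240² + 700²) = 740
// right-leg outer foot x = 2·240 + 113 = 593
// beam min-corner = (240, 0, 700)
translate([240, 0, 700]) cube([113, 1136, 89]);
translate([0, 88, 0]) rotate([0, atan2(240, 700), 0]) cube([35, 49, 740]);
translate([593, 88, 0]) mirror([1, 0, 0]) rotate([0, atan2(240, 700), 0]) cube([35, 49, 740]);
translate([0, 999, 0]) rotate([0, atan2(240, 700), 0]) cube([35, 49, 740]);
translate([593, 999, 0]) mirror([1, 0, 0]) rotate([0, atan2(240, 700), 0]) cube([35, 49, 740]);


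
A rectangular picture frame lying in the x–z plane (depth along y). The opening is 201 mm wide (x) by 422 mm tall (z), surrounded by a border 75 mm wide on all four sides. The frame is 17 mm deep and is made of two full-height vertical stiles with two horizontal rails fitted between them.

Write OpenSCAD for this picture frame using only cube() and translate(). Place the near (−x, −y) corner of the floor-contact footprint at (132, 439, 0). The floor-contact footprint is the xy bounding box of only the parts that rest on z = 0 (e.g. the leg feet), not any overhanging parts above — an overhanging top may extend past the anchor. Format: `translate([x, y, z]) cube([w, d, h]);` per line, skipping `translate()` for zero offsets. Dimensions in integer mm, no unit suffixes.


translate([132, 439, 0]) cube([75, 17, 572]);
translate([408, 439, 0]) cube([75, 17, 572]);
translate([207, 439, 0]) cube([201, 17, 75]);
translate([207, 439, 497]) cube([201, 17, 75]);


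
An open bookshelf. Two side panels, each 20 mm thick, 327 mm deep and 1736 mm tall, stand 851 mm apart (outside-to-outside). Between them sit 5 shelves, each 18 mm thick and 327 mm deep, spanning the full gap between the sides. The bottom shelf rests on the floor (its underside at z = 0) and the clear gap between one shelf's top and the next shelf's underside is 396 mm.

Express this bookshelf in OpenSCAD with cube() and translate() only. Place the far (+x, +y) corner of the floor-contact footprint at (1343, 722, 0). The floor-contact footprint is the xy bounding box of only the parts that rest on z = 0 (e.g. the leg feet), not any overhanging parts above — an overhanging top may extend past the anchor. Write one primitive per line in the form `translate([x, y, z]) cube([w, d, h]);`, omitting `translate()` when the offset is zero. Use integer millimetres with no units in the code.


translate([492, 395, 0]) cube([20, 327, 1736]);
translate([1323, 395, 0]) cube([20, 327, 1736]);
translate([512, 395, 0]) cube([811, 327, 18]);
translate([512, 395, 414]) cube([811, 327, 18]);
translate([512, 395, 828]) cube([811, 327, 18]);
translate([512, 395, 1242]) cube([811, 327, 18]);
translate([512, 395, 1656]) cube([811, 327, 18]);


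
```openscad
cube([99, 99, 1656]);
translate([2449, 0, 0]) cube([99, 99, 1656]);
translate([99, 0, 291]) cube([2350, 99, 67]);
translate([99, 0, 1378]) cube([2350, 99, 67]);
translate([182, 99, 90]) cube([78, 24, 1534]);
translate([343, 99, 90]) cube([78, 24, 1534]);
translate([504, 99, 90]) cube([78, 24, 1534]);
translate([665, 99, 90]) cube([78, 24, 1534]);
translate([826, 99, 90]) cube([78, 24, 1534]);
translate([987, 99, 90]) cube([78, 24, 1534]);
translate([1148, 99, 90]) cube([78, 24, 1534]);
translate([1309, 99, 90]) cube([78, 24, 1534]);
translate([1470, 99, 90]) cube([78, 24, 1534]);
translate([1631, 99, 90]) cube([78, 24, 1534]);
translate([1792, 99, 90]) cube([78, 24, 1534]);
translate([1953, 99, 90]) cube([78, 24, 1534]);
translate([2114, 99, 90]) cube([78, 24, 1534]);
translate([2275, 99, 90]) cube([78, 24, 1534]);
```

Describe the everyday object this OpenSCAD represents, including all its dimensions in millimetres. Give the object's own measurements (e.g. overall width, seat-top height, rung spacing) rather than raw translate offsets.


A fence section. Two 99×99 mm posts, 1656 mm tall, stand on the floor with a clear span of 2350 mm between their inner faces. Two horizontal rails of 99×67 mm section span the gap between the posts with their undersides at z = 291 mm and z = 1378 mm, flush with the posts' −y face. 14 pickets, each 78 mm wide, 24 mm thick and 1534 mm tall, are fixed to the +y face of the rails with their bottoms at z = 90 mm, spaced across the span with a 83 mm gap after the −x post and between neighbouring pickets, with 96 mm left before the +x post.


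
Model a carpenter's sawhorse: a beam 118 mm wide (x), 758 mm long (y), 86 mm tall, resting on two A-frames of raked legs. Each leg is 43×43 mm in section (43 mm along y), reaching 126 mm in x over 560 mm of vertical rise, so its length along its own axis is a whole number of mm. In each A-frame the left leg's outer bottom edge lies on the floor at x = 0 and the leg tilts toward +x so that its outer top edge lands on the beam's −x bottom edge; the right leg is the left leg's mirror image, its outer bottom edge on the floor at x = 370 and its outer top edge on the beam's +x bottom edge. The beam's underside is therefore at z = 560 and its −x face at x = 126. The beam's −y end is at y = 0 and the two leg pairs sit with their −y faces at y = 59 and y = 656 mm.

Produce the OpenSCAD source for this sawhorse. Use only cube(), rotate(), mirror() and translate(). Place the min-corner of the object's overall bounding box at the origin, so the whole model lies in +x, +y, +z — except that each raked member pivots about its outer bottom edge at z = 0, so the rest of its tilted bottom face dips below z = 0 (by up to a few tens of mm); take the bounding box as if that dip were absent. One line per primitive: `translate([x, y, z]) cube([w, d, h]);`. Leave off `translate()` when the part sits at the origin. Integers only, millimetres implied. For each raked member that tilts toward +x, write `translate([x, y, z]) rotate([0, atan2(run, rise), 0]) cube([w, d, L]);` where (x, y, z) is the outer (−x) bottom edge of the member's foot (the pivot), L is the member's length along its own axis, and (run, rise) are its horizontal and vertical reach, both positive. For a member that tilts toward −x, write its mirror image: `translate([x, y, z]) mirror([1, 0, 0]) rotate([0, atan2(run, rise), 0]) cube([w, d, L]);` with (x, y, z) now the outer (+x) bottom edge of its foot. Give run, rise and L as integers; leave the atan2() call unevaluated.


translate([126, 0, 560]) cube([118, 758, 86]);
translate([0, 59, 0]) rotate([0, atan2(126, 560), 0]) cube([43, 43, 574]);
translate([370, 59, 0]) mirror([1, 0, 0]) rotate([0, atan2(126, 560), 0]) cube([43, 43, 574]);
translate([0, 656, 0]) rotate([0, atan2(126, 560), 0]) cube([43, 43, 574]);
translate([370, 656, 0]) mirror([1, 0, 0]) rotate([0, atan2(126, 560), 0]) cube([43, 43, 574]);


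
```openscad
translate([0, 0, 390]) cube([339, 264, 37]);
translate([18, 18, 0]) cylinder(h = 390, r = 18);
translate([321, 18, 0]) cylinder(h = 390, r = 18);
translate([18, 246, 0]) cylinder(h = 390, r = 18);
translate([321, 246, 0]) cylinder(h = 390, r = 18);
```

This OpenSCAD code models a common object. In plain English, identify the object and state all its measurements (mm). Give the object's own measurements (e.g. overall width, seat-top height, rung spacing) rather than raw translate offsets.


A four-legged stool. The seat is a 339×264×37 mm slab whose top surface is at z = 427 mm; four round legs, each 36 mm in diameter, run from the floor (z = 0) to the underside of the seat, each leg's axis is inset half a diameter from the nearest pair of seat edges (so the leg's bounding box is flush with the corner).


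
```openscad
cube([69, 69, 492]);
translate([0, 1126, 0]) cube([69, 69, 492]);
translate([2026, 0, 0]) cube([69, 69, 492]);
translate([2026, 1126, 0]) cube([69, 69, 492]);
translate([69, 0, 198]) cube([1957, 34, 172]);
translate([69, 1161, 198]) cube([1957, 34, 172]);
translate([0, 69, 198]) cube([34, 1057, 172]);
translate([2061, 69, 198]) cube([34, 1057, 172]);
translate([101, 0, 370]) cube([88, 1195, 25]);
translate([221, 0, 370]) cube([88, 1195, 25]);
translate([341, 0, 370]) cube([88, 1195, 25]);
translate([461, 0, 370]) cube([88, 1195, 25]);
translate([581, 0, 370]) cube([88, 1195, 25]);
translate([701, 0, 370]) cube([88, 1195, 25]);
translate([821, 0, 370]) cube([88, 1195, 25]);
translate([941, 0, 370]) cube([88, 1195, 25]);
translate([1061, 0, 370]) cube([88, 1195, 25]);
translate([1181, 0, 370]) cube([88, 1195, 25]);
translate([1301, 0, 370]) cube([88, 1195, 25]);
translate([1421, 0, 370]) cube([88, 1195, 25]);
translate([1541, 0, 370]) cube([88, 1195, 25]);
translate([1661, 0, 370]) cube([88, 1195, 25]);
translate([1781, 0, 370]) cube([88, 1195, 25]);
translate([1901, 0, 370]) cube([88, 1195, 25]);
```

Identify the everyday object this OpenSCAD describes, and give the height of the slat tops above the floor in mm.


A bed frame. The slat-top height is 395 mm.

Four posts, four rails, and a row of slats — a bed frame. Slats sit on the rails at z = 198 + 172 = 370; with slat thickness 25, the top is 395 mm.


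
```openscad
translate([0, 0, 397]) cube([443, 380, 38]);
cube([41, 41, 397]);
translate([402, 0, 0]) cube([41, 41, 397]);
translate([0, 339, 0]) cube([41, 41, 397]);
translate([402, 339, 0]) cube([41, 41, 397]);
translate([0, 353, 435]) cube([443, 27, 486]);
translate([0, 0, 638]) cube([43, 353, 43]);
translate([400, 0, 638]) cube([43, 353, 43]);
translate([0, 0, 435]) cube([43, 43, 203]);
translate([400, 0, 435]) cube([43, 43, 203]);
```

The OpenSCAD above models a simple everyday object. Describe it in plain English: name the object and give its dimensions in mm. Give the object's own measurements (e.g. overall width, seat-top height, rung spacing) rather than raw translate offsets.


A chair. The seat is a 443×380×38 mm slab with its top at z = 435 mm, on four 41×41 mm corner legs (flush with the seat edges, standing on z = 0). A flat backrest 27 mm thick, 486 mm tall, spans the full seat width and rises from the seat top along its +y edge, rear face flush with the rear of the seat. Two armrests of 43×43 mm section run along each side from the seat's front edge to the front of the backrest, top faces 246 mm above the seat top and outer faces flush with the seat's x-edges; a 43×43 mm post under the front of each armrest stands on the seat at the front corner.


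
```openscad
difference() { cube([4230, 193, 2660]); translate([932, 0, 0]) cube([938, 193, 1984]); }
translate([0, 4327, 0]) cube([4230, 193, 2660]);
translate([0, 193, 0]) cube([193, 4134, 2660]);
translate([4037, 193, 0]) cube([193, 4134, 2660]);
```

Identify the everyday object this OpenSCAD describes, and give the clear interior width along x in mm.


A single room. The interior width is 3844 mm.

Four walls enclosing a rectangle with a door in the front wall — a room. Outside width 4230 minus two 193 mm walls gives 3844 mm.


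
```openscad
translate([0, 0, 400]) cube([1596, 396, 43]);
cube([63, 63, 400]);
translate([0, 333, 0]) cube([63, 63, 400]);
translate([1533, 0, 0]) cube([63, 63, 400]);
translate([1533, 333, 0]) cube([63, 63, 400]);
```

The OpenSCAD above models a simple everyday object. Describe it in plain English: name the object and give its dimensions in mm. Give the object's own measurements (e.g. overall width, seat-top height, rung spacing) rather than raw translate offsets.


A long wooden bench with a 1596 mm (x) × 396 mm (y) seat, 43 mm thick, its top surface 443 mm above the floor. Four 63 mm square legs at the seat corners, flush with the edges, run from z = 0 to the seat underside.


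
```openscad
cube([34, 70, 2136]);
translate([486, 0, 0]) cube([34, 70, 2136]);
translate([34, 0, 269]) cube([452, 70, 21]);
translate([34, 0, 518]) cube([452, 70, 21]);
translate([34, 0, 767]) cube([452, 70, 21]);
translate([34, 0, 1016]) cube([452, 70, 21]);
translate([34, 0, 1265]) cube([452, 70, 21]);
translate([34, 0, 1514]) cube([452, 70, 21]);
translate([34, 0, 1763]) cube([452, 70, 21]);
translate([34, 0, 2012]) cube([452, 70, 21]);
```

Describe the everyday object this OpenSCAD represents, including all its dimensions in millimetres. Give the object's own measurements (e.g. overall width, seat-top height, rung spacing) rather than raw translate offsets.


A straight ladder. Two 34×70 mm vertical rails, 2136 mm tall, stand 520 mm apart (outside-to-outside) with their front faces coplanar on the −y side. 8 rungs, each 70 mm deep and 21 mm tall, span between the inner faces of the rails, front faces flush with the rails. The lowest rung's underside is at z = 269 mm and rungs are spaced 249 mm apart (underside to underside).


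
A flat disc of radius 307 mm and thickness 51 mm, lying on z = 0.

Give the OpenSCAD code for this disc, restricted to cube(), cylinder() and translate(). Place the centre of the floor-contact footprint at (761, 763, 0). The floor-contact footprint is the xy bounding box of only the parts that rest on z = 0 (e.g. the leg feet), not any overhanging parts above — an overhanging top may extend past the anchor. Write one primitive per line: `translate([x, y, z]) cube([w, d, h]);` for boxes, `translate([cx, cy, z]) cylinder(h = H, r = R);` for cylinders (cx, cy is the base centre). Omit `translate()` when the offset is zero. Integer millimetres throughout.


translate([761, 763, 0]) cylinder(h = 51, r = 307);


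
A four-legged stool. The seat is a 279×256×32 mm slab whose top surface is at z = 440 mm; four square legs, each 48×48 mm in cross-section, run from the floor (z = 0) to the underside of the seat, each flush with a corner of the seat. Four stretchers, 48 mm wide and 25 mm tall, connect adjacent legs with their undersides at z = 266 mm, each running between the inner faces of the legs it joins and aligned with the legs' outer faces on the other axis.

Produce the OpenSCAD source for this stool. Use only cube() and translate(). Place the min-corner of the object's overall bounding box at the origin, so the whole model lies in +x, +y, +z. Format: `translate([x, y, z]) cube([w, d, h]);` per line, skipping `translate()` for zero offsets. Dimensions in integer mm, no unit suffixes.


// leg_h = 440 - 32 = 408
// stretcher span = 279 - 2*48 = 183
translate([0, 0, 408]) cube([279, 256, 32]);
cube([48, 48, 408]);
translate([231, 0, 0]) cube([48, 48, 408]);
translate([0, 208, 0]) cube([48, 48, 408]);
translate([231, 208, 0]) cube([48, 48, 408]);
translate([48, 0, 266]) cube([183, 48, 25]);
translate([48, 208, 266]) cube([183, 48, 25]);
translate([0, 48, 266]) cube([48, 160, 25]);
translate([231, 48, 266]) cube([48, 160, 25]);


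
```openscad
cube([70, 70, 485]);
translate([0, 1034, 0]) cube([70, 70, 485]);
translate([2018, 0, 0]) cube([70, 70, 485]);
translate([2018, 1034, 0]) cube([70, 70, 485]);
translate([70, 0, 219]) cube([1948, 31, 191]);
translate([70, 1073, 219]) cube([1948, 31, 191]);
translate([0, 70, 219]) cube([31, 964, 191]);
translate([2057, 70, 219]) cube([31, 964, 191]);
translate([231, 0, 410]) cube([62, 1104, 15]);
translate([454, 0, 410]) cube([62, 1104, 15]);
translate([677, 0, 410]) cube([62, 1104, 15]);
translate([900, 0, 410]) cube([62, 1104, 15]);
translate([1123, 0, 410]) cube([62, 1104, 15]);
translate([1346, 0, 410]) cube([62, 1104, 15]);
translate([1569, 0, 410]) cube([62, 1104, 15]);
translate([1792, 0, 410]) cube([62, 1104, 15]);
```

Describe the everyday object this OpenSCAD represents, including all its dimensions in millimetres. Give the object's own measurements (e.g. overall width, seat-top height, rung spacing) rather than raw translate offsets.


A bed frame 2088 mm long (x) by 1104 mm wide (y). Four 70×70 mm corner posts, 485 mm tall, at the corners of the footprint. Four rails of 31 mm thickness and 191 mm height run between adjacent posts with their undersides at z = 219 mm, their outer faces flush with the outside of the frame (the two x-running rails run between the posts' inner faces; the two y-running rails run between the posts' inner faces). 8 slats, each 62 mm wide (x) and 15 mm thick, lie across the top of the two x-running rails, running the full 1104 mm width of the frame in y; along x they sit between the end posts with a 161 mm gap after the −x posts and between neighbouring slats, leaving 164 mm before the +x posts.


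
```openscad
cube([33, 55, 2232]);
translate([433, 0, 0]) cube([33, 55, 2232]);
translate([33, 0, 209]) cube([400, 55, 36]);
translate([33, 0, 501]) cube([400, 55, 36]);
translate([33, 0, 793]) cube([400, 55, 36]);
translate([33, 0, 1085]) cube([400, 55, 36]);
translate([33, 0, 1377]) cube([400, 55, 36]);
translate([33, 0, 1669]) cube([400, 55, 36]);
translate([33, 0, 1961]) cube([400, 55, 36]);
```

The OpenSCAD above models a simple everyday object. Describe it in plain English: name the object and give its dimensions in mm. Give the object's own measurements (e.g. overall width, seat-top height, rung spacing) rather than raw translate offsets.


A straight ladder. Two 33×55 mm vertical rails, 2232 mm tall, stand 466 mm apart (outside-to-outside) with their front faces coplanar on the −y side. 7 rungs, each 55 mm deep and 36 mm tall, span between the inner faces of the rails, front faces flush with the rails. The lowest rung's underside is at z = 209 mm and rungs are spaced 292 mm apart (underside to underside).


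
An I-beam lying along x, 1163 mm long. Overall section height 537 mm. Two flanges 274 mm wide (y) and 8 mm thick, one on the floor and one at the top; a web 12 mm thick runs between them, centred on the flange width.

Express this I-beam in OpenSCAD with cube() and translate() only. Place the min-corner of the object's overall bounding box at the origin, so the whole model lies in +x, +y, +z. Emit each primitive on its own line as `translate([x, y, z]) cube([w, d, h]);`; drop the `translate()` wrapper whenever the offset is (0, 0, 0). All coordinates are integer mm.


cube([1163, 274, 8]);
translate([0, 131, 8]) cube([1163, 12, 521]);
translate([0, 0, 529]) cube([1163, 274, 8]);


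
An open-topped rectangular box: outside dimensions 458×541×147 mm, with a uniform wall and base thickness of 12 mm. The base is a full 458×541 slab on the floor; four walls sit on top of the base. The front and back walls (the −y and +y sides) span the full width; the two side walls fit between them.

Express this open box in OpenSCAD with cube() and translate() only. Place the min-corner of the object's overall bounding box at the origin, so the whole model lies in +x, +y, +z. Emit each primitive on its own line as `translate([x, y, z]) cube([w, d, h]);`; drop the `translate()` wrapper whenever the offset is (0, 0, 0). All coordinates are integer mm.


cube([458, 541, 12]);
translate([0, 0, 12]) cube([458, 12, 135]);
translate([0, 529, 12]) cube([458, 12, 135]);
translate([0, 12, 12]) cube([12, 517, 135]);
translate([446, 12, 12]) cube([12, 517, 135]);


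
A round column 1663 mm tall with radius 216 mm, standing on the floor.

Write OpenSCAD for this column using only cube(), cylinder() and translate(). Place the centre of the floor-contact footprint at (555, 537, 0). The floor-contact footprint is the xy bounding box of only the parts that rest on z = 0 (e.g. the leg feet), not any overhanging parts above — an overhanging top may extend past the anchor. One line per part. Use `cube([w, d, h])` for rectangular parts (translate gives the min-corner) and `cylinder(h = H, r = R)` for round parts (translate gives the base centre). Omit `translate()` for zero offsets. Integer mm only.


translate([555, 537, 0]) cylinder(h = 1663, r = 216);


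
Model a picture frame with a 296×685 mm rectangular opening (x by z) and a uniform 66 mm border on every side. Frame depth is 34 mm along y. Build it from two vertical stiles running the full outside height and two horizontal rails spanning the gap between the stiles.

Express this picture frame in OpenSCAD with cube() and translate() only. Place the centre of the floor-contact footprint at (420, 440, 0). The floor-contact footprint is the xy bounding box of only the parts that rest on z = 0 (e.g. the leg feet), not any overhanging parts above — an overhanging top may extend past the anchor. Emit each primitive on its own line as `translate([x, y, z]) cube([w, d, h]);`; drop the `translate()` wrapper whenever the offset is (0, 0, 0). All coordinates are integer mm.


translate([206, 423, 0]) cube([66, 34, 817]);
translate([568, 423, 0]) cube([66, 34, 817]);
translate([272, 423, 0]) cube([296, 34, 66]);
translate([272, 423, 751]) cube([296, 34, 66]);


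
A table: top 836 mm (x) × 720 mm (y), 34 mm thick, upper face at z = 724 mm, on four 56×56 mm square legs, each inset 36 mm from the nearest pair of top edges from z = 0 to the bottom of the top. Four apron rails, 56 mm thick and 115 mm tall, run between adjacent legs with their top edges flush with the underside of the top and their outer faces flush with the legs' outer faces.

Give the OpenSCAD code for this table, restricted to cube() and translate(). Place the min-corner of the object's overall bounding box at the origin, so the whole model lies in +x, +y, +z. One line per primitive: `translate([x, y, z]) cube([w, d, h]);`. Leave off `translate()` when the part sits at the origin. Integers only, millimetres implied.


translate([0, 0, 690]) cube([836, 720, 34]);
translate([36, 36, 0]) cube([56, 56, 690]);
translate([744, 36, 0]) cube([56, 56, 690]);
translate([36, 628, 0]) cube([56, 56, 690]);
translate([744, 628, 0]) cube([56, 56, 690]);
translate([92, 36, 575]) cube([652, 56, 115]);
translate([92, 628, 575]) cube([652, 56, 115]);
translate([36, 92, 575]) cube([56, 536, 115]);
translate([744, 92, 575]) cube([56, 536, 115]);


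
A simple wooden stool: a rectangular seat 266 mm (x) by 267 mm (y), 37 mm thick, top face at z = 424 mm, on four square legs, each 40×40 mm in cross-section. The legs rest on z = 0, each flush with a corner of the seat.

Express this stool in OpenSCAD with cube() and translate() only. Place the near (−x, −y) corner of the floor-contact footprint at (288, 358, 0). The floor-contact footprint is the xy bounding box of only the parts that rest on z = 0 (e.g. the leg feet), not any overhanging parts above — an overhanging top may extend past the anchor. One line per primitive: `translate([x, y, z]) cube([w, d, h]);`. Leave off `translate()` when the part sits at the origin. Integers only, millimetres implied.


translate([288, 358, 387]) cube([266, 267, 37]);
translate([288, 358, 0]) cube([40, 40, 387]);
translate([514, 358, 0]) cube([40, 40, 387]);
translate([288, 585, 0]) cube([40, 40, 387]);
translate([514, 585, 0]) cube([40, 40, 387]);


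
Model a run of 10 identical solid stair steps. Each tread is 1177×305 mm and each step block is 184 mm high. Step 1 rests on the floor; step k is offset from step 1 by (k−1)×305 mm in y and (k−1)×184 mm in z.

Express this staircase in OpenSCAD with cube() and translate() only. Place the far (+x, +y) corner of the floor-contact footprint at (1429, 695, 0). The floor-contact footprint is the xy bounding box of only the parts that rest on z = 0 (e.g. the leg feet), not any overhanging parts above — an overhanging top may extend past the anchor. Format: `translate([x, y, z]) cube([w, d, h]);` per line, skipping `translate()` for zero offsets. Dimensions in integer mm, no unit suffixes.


translate([252, 390, 0]) cube([1177, 305, 184]);
translate([252, 695, 184]) cube([1177, 305, 184]);
translate([252, 1000, 368]) cube([1177, 305, 184]);
translate([252, 1305, 552]) cube([1177, 305, 184]);
translate([252, 1610, 736]) cube([1177, 305, 184]);
translate([252, 1915, 920]) cube([1177, 305, 184]);
translate([252, 2220, 1104]) cube([1177, 305, 184]);
translate([252, 2525, 1288]) cube([1177, 305, 184]);
translate([252, 2830, 1472]) cube([1177, 305, 184]);
translate([252, 3135, 1656]) cube([1177, 305, 184]);


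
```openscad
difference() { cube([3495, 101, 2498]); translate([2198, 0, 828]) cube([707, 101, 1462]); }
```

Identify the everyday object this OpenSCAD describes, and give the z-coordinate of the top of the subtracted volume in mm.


A wall with a window opening. The window head height is 2290 mm.

A wall with a rectangular opening subtracted — a window. Sill at z = 828, opening 1462 mm tall, so the head is at 828 + 1462 = 2290 mm.


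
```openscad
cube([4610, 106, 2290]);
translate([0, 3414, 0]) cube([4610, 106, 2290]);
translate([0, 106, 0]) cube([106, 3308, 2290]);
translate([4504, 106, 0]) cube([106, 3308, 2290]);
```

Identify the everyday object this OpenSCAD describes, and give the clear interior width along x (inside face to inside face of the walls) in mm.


A house (or room) frame. The interior width is 4398 mm.

Four 2290 mm walls enclosing a rectangle with no floor or roof — a room or house frame. Outside width is 4610 mm and wall thickness is 106 mm, so the interior width is 4610 − 2 × 106 = 4398 mm.


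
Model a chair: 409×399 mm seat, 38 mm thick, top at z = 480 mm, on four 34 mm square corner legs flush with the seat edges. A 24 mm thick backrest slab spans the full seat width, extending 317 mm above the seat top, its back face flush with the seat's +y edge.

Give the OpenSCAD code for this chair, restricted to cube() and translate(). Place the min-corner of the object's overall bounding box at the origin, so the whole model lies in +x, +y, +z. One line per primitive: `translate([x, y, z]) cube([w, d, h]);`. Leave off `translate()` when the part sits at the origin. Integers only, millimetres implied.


// leg_h = 480 - 38 = 442
translate([0, 0, 442]) cube([409, 399, 38]);
cube([34, 34, 442]);
translate([375, 0, 0]) cube([34, 34, 442]);
translate([0, 365, 0]) cube([34, 34, 442]);
translate([375, 365, 0]) cube([34, 34, 442]);
translate([0, 375, 480]) cube([409, 24, 317]);
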